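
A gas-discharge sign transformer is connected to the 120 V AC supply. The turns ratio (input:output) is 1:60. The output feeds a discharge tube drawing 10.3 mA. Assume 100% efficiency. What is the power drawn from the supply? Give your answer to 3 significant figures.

I_in = I_out × N_out/N_in = 0.0103 × 60/1 = 0.61800 A.
P = V_in I_in = 120 × 0.61800 = 74.2 W.

P ≈ 74.2 W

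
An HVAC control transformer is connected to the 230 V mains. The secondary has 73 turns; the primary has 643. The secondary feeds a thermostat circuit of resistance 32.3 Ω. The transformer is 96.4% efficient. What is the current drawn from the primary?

V_s = 230 × 73/643 = 26.112 V.
I_s = V_s/R = 26.112/32.3 = 0.80842 A.
P_out = V_s I_s = 26.112 × 0.80842 = 21.109 W.
P_in = P_out/η = 21.109/0.964 = 21.898 W.
I_p = P_in/V_p = 21.898/230 = 0.0952 A.

I_p ≈ 0.0952 A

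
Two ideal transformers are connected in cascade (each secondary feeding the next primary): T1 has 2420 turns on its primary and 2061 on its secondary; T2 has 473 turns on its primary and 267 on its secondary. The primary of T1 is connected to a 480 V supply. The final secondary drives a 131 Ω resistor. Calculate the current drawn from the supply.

After T1: V = 480.00 × 2061/2420 = 408.79 V.
After T2: V = 408.79 × 267/473 = 230.76 V.
I_load = 230.76/131 = 1.7615 A, so P_out = 230.76 × 1.7615 = 406.48 W.
All ideal ⇒ P_in = P_out, so I_supply = 406.48/480 = 0.847 A.

I_supply ≈ 0.847 A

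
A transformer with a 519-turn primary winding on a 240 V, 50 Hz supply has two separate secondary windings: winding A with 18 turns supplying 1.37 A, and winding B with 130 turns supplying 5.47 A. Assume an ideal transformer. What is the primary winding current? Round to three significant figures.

V_A = 240 × 18/519 = 8.3237 V; V_B = 240 × 130/519 = 60.116 V.
P_out = V_A I_A + V_B I_B = 8.3237×1.37 + 60.116×5.47 = 11.403 + 328.83 = 340.24 W.
Ideal ⇒ P_in = P_out, so I_p = P_out/V_p = 340.24/240 = 1.42 A.

I_p ≈ 1.42 A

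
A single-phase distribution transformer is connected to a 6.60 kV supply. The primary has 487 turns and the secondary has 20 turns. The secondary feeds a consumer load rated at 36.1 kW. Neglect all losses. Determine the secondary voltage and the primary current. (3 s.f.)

V_s = V_p × N_s/N_p = 6600 × 20/487 = 271.05 V.
I_s = P/V_s = 36100/271.05 = 133.19 A.
I_p = I_s × N_s/N_p = 133.19 × 20/487 = 5.47 A.

V_s ≈ 271 V, I_p ≈ 5.47 A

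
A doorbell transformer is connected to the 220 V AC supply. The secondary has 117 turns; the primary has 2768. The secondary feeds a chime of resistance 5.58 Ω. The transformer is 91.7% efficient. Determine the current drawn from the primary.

I_p ≈ 0.0768 A

V_s = 220 × 117/2768 = 9.2991 V.
I_s = V_s/R = 9.2991/5.58 = 1.6665 A.
P_out = V_s I_s = 9.2991 × 1.6665 = 15.497 W.
P_in = P_out/η = 15.497/0.917 = 16.900 W.
I_p = P_in/V_p = 16.900/220 = 0.0768 A.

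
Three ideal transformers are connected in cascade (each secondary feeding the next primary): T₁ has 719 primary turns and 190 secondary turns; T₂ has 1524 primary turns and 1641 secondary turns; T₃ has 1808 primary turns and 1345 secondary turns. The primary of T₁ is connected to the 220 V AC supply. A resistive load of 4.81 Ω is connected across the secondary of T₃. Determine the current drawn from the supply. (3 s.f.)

I_supply ≈ 2.05 A

Secondary of T₁: V = 220.00 × 190/719 = 58.136 V.
Secondary of T₂: V = 58.136 × 1641/1524 = 62.600 V.
Secondary of T₃: V = 62.600 × 1345/1808 = 46.569 V.
I_load = 46.569/4.81 = 9.6817 A, so P_out = 46.569 × 9.6817 = 450.86 W.
All ideal ⇒ P_in = P_out, so I_supply = 450.86/220 = 2.05 A.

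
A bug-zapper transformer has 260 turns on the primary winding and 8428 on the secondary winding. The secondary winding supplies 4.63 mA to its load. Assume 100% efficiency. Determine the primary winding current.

I_p ≈ 0.150 A

For an ideal transformer I_p/I_s = N_s/N_p, so I_p = 0.00463 × 8428/260 = 0.150 A.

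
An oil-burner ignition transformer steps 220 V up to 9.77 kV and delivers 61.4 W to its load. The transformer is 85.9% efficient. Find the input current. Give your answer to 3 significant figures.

P_in = P_out/η = 61.4/0.859 = 71.478 W.
I_in = P_in/V_in = 71.478/220 = 0.325 A.

I_in ≈ 0.325 A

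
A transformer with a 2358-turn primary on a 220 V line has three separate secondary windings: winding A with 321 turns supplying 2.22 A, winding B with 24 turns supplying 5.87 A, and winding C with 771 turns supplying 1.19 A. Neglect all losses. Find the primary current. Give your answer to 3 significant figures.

V_A = 220 × 321/2358 = 29.949 V; V_B = 220 × 24/2358 = 2.2392 V; V_C = 220 × 771/2358 = 71.934 V.
P_out = V_A I_A + V_B I_B + V_C I_C = 29.949×2.22 + 2.2392×5.87 + 71.934×1.19 = 66.487 + 13.144 + 85.601 = 165.23 W.
Ideal ⇒ P_in = P_out, so I_p = P_out/V_p = 165.23/220 = 0.751 A.

I_p ≈ 0.751 A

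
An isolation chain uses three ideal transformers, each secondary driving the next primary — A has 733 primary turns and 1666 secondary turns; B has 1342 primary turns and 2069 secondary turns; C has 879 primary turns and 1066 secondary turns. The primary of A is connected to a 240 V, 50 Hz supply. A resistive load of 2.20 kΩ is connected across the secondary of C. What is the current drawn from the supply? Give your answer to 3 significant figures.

After A: V = 240.00 × 1666/733 = 545.48 V.
After B: V = 545.48 × 2069/1342 = 840.99 V.
After C: V = 840.99 × 1066/879 = 1019.9 V.
I_load = 1019.9/2200 = 0.46359 A, so P_out = 1019.9 × 0.46359 = 472.82 W.
All ideal ⇒ P_in = P_out, so I_supply = 472.82/240 = 1.97 A.

I_supply ≈ 1.97 A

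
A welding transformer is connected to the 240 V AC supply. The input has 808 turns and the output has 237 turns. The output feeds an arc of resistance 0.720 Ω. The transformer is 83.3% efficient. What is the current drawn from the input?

V_out = 240 × 237/808 = 70.396 V.
I_out = V_out/R = 70.396/0.720 = 97.772 A.
P_out = V_out I_out = 70.396 × 97.772 = 6882.8 W.
P_in = P_out/η = 6882.8/0.833 = 8262.6 W.
I_in = P_in/V_in = 8262.6/240 = 34.4 A.

I_in ≈ 34.4 A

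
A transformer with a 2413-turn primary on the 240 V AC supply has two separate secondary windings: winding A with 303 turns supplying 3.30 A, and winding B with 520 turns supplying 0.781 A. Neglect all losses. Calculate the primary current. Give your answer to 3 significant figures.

V_A = 240 × 303/2413 = 30.137 V; V_B = 240 × 520/2413 = 51.720 V.
P_out = V_A I_A + V_B I_B = 30.137×3.30 + 51.720×0.781 = 99.451 + 40.393 = 139.84 W.
Ideal ⇒ P_in = P_out, so I_p = P_out/V_p = 139.84/240 = 0.583 A.

I_p ≈ 0.583 A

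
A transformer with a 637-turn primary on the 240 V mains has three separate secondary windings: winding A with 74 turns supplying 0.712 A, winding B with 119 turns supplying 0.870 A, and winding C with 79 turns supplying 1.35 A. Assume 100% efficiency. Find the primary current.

I_p ≈ 0.413 A

V_A = 240 × 74/637 = 27.881 V; V_B = 240 × 119/637 = 44.835 V; V_C = 240 × 79/637 = 29.765 V.
P_out = V_A I_A + V_B I_B + V_C I_C = 27.881×0.712 + 44.835×0.870 + 29.765×1.35 = 19.851 + 39.007 + 40.182 = 99.040 W.
Ideal ⇒ P_in = P_out, so I_p = P_out/V_p = 99.040/240 = 0.413 A.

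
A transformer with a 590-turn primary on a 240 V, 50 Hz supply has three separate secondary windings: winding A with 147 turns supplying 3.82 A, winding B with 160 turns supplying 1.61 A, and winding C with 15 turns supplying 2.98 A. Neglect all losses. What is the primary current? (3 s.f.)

I_p ≈ 1.46 A

V_A = 240 × 147/590 = 59.797 V; V_B = 240 × 160/590 = 65.085 V; V_C = 240 × 15/590 = 6.1017 V.
P_out = V_A I_A + V_B I_B + V_C I_C = 59.797×3.82 + 65.085×1.61 + 6.1017×2.98 = 228.42 + 104.79 + 18.183 = 351.39 W.
Ideal ⇒ P_in = P_out, so I_p = P_out/V_p = 351.39/240 = 1.46 A.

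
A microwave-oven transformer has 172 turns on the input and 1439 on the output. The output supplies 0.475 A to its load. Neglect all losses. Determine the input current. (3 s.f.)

For an ideal transformer I_in/I_out = N_out/N_in, so I_in = 0.475 × 1439/172 = 3.97 A.

I_in ≈ 3.97 A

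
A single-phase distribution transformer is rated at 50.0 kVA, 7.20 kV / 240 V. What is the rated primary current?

I_p ≈ 6.94 A

I_p = S/V_p = 50000/7200 = 6.94 A.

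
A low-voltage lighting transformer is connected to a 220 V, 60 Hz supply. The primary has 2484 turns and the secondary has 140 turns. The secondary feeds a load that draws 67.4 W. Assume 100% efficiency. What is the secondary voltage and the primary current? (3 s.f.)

V_s = V_p × N_s/N_p = 220 × 140/2484 = 12.399 V.
I_s = P/V_s = 67.4/12.399 = 5.4358 A.
I_p = I_s × N_s/N_p = 5.4358 × 140/2484 = 0.306 A.

V_s ≈ 12.4 V, I_p ≈ 0.306 A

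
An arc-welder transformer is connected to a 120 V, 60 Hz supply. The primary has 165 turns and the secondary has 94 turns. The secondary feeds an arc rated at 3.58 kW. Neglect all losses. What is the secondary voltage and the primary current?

V_s ≈ 68.4 V, I_p ≈ 29.8 A

V_s = V_p × N_s/N_p = 120 × 94/165 = 68.364 V.
I_s = P/V_s = 3580/68.364 = 52.367 A.
I_p = I_s × N_s/N_p = 52.367 × 94/165 = 29.8 A.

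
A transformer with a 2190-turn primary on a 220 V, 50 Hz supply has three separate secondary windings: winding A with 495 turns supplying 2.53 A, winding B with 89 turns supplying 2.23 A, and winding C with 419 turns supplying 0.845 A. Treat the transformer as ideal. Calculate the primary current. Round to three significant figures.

I_p ≈ 0.824 A

V_A = 220 × 495/2190 = 49.726 V; V_B = 220 × 89/2190 = 8.9406 V; V_C = 220 × 419/2190 = 42.091 V.
P_out = V_A I_A + V_B I_B + V_C I_C = 49.726×2.53 + 8.9406×2.23 + 42.091×0.845 = 125.81 + 19.938 + 35.567 = 181.31 W.
Ideal ⇒ P_in = P_out, so I_p = P_out/V_p = 181.31/220 = 0.824 A.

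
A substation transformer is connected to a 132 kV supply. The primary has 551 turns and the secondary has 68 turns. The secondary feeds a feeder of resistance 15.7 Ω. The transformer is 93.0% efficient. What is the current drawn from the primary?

V_s = 132000 × 68/551 = 16290 V.
I_s = V_s/R = 16290/15.7 = 1037.6 A.
P_out = V_s I_s = 16290 × 1037.6 = 1.6903×10^7 W.
P_in = P_out/η = 1.6903×10^7/0.930 = 1.8175×10^7 W.
I_p = P_in/V_p = 1.8175×10^7/132000 = 138 A.

I_p ≈ 138 A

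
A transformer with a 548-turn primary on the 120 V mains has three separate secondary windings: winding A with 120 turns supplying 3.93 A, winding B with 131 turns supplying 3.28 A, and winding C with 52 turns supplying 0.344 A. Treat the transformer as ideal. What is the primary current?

I_p ≈ 1.68 A

V_A = 120 × 120/548 = 26.277 V; V_B = 120 × 131/548 = 28.686 V; V_C = 120 × 52/548 = 11.387 V.
P_out = V_A I_A + V_B I_B + V_C I_C = 26.277×3.93 + 28.686×3.28 + 11.387×0.344 = 103.27 + 94.091 + 3.9171 = 201.28 W.
Ideal ⇒ P_in = P_out, so I_p = P_out/V_p = 201.28/120 = 1.68 A.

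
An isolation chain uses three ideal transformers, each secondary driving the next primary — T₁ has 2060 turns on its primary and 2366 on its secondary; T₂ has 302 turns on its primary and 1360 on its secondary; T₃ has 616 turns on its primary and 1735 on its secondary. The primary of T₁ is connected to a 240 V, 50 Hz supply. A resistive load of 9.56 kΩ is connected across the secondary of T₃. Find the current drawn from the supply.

I_supply ≈ 5.33 A

Secondary of T₁: V = 240.00 × 2366/2060 = 275.65 V.
Secondary of T₂: V = 275.65 × 1360/302 = 1241.3 V.
Secondary of T₃: V = 1241.3 × 1735/616 = 3496.3 V.
I_load = 3496.3/9560 = 0.36572 A, so P_out = 3496.3 × 0.36572 = 1278.7 W.
All ideal ⇒ P_in = P_out, so I_supply = 1278.7/240 = 5.33 A.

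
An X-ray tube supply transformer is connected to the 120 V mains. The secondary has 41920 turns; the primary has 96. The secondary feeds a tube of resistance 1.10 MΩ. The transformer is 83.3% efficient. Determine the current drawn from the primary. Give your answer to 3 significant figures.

V_s = 120 × 41920/96 = 52400 V.
I_s = V_s/R = 52400/(1.10×10^6) = 0.047636 A.
P_out = V_s I_s = 52400 × 0.047636 = 2496.1 W.
P_in = P_out/η = 2496.1/0.833 = 2996.6 W.
I_p = P_in/V_p = 2996.6/120 = 25.0 A.

I_p ≈ 25.0 A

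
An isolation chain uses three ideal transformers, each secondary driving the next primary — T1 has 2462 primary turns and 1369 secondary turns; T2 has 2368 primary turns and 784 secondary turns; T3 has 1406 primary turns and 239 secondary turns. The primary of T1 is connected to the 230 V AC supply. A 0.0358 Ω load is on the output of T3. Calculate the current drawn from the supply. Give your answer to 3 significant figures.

Secondary of T1: V = 230.00 × 1369/2462 = 127.89 V.
Secondary of T2: V = 127.89 × 784/2368 = 42.343 V.
Secondary of T3: V = 42.343 × 239/1406 = 7.1976 V.
I_load = 7.1976/0.0358 = 201.05 A, so P_out = 7.1976 × 201.05 = 1447.1 W.
All ideal ⇒ P_in = P_out, so I_supply = 1447.1/230 = 6.29 A.

I_supply ≈ 6.29 A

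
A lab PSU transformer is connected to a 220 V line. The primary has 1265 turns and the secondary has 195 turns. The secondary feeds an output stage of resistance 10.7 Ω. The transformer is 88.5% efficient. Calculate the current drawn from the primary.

I_p ≈ 0.552 A

V_s = 220 × 195/1265 = 33.913 V.
I_s = V_s/R = 33.913/10.7 = 3.1694 A.
P_out = V_s I_s = 33.913 × 3.1694 = 107.49 W.
P_in = P_out/η = 107.49/0.885 = 121.45 W.
I_p = P_in/V_p = 121.45/220 = 0.552 A.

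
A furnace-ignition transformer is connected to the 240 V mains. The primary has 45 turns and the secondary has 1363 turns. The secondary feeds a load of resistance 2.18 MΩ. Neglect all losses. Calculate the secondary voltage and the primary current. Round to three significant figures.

V_s ≈ 7270 V, I_p ≈ 0.101 A

V_s = V_p × N_s/N_p = 240 × 1363/45 = 7269.3 V.
I_s = V_s/R = 7269.3/(2.18×10^6) = 0.0033346 A.
I_p = I_s × N_s/N_p = 0.0033346 × 1363/45 = 0.101 A.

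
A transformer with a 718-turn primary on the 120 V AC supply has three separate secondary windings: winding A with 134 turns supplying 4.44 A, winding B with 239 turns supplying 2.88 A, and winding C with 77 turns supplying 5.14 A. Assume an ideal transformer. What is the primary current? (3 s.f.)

V_A = 120 × 134/718 = 22.396 V; V_B = 120 × 239/718 = 39.944 V; V_C = 120 × 77/718 = 12.869 V.
P_out = V_A I_A + V_B I_B + V_C I_C = 22.396×4.44 + 39.944×2.88 + 12.869×5.14 = 99.436 + 115.04 + 66.147 = 280.62 W.
Ideal ⇒ P_in = P_out, so I_p = P_out/V_p = 280.62/120 = 2.34 A.

I_p ≈ 2.34 A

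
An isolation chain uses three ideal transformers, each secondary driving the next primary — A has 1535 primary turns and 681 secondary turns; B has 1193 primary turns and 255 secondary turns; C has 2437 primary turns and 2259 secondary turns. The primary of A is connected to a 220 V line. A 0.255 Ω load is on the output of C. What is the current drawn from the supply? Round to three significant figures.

I_supply ≈ 6.67 A

After A: V = 220.00 × 681/1535 = 97.603 V.
After B: V = 97.603 × 255/1193 = 20.862 V.
After C: V = 20.862 × 2259/2437 = 19.338 V.
I_load = 19.338/0.255 = 75.837 A, so P_out = 19.338 × 75.837 = 1466.6 W.
All ideal ⇒ P_in = P_out, so I_supply = 1466.6/220 = 6.67 A.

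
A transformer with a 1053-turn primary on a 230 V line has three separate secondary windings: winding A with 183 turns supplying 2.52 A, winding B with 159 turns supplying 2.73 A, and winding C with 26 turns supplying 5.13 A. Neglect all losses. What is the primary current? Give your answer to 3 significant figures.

I_p ≈ 0.977 A

V_A = 230 × 183/1053 = 39.972 V; V_B = 230 × 159/1053 = 34.729 V; V_C = 230 × 26/1053 = 5.6790 V.
P_out = V_A I_A + V_B I_B + V_C I_C = 39.972×2.52 + 34.729×2.73 + 5.6790×5.13 = 100.73 + 94.811 + 29.133 = 224.67 W.
Ideal ⇒ P_in = P_out, so I_p = P_out/V_p = 224.67/230 = 0.977 A.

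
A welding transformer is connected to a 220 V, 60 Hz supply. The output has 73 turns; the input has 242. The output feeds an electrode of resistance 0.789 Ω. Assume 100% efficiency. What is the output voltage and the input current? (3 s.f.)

V_out = V_in × N_out/N_in = 220 × 73/242 = 66.364 V.
I_out = V_out/R = 66.364/0.789 = 84.111 A.
I_in = I_out × N_out/N_in = 84.111 × 73/242 = 25.4 A.

V_out ≈ 66.4 V, I_in ≈ 25.4 A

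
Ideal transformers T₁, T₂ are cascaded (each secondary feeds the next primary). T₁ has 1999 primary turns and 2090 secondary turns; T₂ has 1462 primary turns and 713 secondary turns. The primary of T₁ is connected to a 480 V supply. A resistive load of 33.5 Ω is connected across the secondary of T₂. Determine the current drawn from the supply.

After T₁: V = 480.00 × 2090/1999 = 501.85 V.
After T₂: V = 501.85 × 713/1462 = 244.75 V.
I_load = 244.75/33.5 = 7.3059 A, so P_out = 244.75 × 7.3059 = 1788.1 W.
All ideal ⇒ P_in = P_out, so I_supply = 1788.1/480 = 3.73 A.

I_supply ≈ 3.73 A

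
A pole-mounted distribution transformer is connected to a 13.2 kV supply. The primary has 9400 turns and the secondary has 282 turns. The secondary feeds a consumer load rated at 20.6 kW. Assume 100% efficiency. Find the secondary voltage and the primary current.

V_s ≈ 396 V, I_p ≈ 1.56 A

V_s = V_p × N_s/N_p = 13200 × 282/9400 = 396.00 V.
I_s = P/V_s = 20600/396.00 = 52.020 A.
I_p = I_s × N_s/N_p = 52.020 × 282/9400 = 1.56 A.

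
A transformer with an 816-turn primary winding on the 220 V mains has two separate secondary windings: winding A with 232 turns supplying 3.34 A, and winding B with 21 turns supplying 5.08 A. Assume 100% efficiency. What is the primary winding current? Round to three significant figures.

V_A = 220 × 232/816 = 62.549 V; V_B = 220 × 21/816 = 5.6618 V.
P_out = V_A I_A + V_B I_B = 62.549×3.34 + 5.6618×5.08 = 208.91 + 28.762 = 237.68 W.
Ideal ⇒ P_in = P_out, so I_p = P_out/V_p = 237.68/220 = 1.08 A.

I_p ≈ 1.08 A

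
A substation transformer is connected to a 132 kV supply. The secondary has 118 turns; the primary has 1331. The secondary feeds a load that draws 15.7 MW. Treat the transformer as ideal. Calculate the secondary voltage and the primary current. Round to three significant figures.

V_s = V_p × N_s/N_p = 132000 × 118/1331 = 11702 V.
I_s = P/V_s = 1.57×10^7/11702 = 1341.6 A.
I_p = I_s × N_s/N_p = 1341.6 × 118/1331 = 119 A.

V_s ≈ 11700 V, I_p ≈ 119 A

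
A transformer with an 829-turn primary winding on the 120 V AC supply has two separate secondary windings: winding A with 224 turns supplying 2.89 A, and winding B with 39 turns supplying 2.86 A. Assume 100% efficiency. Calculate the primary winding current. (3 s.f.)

I_p ≈ 0.915 A

V_A = 120 × 224/829 = 32.425 V; V_B = 120 × 39/829 = 5.6454 V.
P_out = V_A I_A + V_B I_B = 32.425×2.89 + 5.6454×2.86 = 93.707 + 16.146 = 109.85 W.
Ideal ⇒ P_in = P_out, so I_p = P_out/V_p = 109.85/120 = 0.915 A.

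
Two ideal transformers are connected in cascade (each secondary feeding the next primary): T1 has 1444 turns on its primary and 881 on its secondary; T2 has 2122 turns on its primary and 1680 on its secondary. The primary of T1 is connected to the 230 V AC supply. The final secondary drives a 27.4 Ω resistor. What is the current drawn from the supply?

I_supply ≈ 1.96 A

Secondary of T1: V = 230.00 × 881/1444 = 140.33 V.
Secondary of T2: V = 140.33 × 1680/2122 = 111.10 V.
I_load = 111.10/27.4 = 4.0546 A, so P_out = 111.10 × 4.0546 = 450.45 W.
All ideal ⇒ P_in = P_out, so I_supply = 450.45/230 = 1.96 A.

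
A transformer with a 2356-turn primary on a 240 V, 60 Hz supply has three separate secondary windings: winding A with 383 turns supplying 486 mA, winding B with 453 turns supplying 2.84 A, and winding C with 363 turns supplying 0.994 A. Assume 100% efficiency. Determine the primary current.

V_A = 240 × 383/2356 = 39.015 V; V_B = 240 × 453/2356 = 46.146 V; V_C = 240 × 363/2356 = 36.978 V.
P_out = V_A I_A + V_B I_B + V_C I_C = 39.015×0.486 + 46.146×2.84 + 36.978×0.994 = 18.961 + 131.05 + 36.756 = 186.77 W.
Ideal ⇒ P_in = P_out, so I_p = P_out/V_p = 186.77/240 = 0.778 A.

I_p ≈ 0.778 A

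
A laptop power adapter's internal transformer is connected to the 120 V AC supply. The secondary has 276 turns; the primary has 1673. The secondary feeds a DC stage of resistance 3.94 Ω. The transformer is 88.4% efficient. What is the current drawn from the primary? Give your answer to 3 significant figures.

V_s = 120 × 276/1673 = 19.797 V.
I_s = V_s/R = 19.797/3.94 = 5.0246 A.
P_out = V_s I_s = 19.797 × 5.0246 = 99.470 W.
P_in = P_out/η = 99.470/0.884 = 112.52 W.
I_p = P_in/V_p = 112.52/120 = 0.938 A.

I_p ≈ 0.938 A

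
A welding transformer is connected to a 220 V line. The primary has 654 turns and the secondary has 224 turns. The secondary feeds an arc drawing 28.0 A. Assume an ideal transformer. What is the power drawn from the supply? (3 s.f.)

P ≈ 2110 W

I_p = I_s × N_s/N_p = 28.0 × 224/654 = 9.5902 A.
P = V_p I_p = 220 × 9.5902 = 2110 W.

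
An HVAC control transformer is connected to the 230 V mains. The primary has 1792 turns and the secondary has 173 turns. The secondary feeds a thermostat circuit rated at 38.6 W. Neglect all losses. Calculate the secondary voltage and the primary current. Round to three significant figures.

V_s ≈ 22.2 V, I_p ≈ 0.168 A

V_s = V_p × N_s/N_p = 230 × 173/1792 = 22.204 V.
I_s = P/V_s = 38.6/22.204 = 1.7384 A.
I_p = I_s × N_s/N_p = 1.7384 × 173/1792 = 0.168 A.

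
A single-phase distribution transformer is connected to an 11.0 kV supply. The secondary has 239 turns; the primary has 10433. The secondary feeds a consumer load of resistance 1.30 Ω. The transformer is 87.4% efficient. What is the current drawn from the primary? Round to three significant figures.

V_s = 11000 × 239/10433 = 251.99 V.
I_s = V_s/R = 251.99/1.30 = 193.84 A.
P_out = V_s I_s = 251.99 × 193.84 = 48845 W.
P_in = P_out/η = 48845/0.874 = 55887 W.
I_p = P_in/V_p = 55887/11000 = 5.08 A.

I_p ≈ 5.08 A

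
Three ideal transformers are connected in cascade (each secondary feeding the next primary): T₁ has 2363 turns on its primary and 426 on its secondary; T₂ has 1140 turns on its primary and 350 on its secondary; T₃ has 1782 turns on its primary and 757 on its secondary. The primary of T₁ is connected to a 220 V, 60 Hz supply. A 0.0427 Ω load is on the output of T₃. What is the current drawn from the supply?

After T₁: V = 220.00 × 426/2363 = 39.661 V.
After T₂: V = 39.661 × 350/1140 = 12.177 V.
After T₃: V = 12.177 × 757/1782 = 5.1727 V.
I_load = 5.1727/0.0427 = 121.14 A, so P_out = 5.1727 × 121.14 = 626.63 W.
All ideal ⇒ P_in = P_out, so I_supply = 626.63/220 = 2.85 A.

I_supply ≈ 2.85 A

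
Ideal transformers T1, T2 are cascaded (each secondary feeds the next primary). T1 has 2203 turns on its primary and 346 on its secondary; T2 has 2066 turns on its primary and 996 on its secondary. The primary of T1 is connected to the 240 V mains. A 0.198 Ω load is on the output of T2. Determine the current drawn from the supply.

Secondary of T1: V = 240.00 × 346/2203 = 37.694 V.
Secondary of T2: V = 37.694 × 996/2066 = 18.172 V.
I_load = 18.172/0.198 = 91.778 A, so P_out = 18.172 × 91.778 = 1667.8 W.
All ideal ⇒ P_in = P_out, so I_supply = 1667.8/240 = 6.95 A.

I_supply ≈ 6.95 A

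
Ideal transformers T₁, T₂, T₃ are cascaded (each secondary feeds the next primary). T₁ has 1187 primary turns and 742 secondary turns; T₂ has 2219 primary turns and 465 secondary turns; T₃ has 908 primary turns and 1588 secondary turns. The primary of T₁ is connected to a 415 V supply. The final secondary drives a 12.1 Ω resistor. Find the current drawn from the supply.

I_supply ≈ 1.80 A

After T₁: V = 415.00 × 742/1187 = 259.42 V.
After T₂: V = 259.42 × 465/2219 = 54.362 V.
After T₃: V = 54.362 × 1588/908 = 95.074 V.
I_load = 95.074/12.1 = 7.8574 A, so P_out = 95.074 × 7.8574 = 747.03 W.
All ideal ⇒ P_in = P_out, so I_supply = 747.03/415 = 1.80 A.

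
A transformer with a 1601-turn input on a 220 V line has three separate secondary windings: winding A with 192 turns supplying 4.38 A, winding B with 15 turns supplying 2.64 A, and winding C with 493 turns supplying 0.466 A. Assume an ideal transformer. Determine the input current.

I_in ≈ 0.694 A

V_A = 220 × 192/1601 = 26.384 V; V_B = 220 × 15/1601 = 2.0612 V; V_C = 220 × 493/1601 = 67.745 V.
P_out = V_A I_A + V_B I_B + V_C I_C = 26.384×4.38 + 2.0612×2.64 + 67.745×0.466 = 115.56 + 5.4416 + 31.569 = 152.57 W.
Ideal ⇒ P_in = P_out, so I_in = P_out/V_in = 152.57/220 = 0.694 A.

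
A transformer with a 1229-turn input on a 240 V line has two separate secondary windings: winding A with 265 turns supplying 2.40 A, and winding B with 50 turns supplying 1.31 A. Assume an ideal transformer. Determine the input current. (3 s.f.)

I_in ≈ 0.571 A

V_A = 240 × 265/1229 = 51.749 V; V_B = 240 × 50/1229 = 9.7640 V.
P_out = V_A I_A + V_B I_B = 51.749×2.40 + 9.7640×1.31 = 124.20 + 12.791 = 136.99 W.
Ideal ⇒ P_in = P_out, so I_in = P_out/V_in = 136.99/240 = 0.571 A.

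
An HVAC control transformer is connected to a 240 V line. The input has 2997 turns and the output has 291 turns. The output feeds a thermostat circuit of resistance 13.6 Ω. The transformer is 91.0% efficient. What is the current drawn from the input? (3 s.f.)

I_in ≈ 0.183 A

V_out = 240 × 291/2997 = 23.303 V.
I_out = V_out/R = 23.303/13.6 = 1.7135 A.
P_out = V_out I_out = 23.303 × 1.7135 = 39.930 W.
P_in = P_out/η = 39.930/0.910 = 43.879 W.
I_in = P_in/V_in = 43.879/240 = 0.183 A.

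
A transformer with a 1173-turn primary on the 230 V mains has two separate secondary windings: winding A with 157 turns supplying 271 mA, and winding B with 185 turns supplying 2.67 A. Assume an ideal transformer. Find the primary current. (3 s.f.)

I_p ≈ 0.457 A

V_A = 230 × 157/1173 = 30.784 V; V_B = 230 × 185/1173 = 36.275 V.
P_out = V_A I_A + V_B I_B = 30.784×0.271 + 36.275×2.67 = 8.3425 + 96.853 = 105.20 W.
Ideal ⇒ P_in = P_out, so I_p = P_out/V_p = 105.20/230 = 0.457 A.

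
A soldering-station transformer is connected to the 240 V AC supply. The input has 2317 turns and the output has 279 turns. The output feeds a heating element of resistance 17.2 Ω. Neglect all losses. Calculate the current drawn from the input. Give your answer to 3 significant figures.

V_out = V_in × N_out/N_in = 240 × 279/2317 = 28.899 V.
I_out = V_out/R = 28.899/17.2 = 1.6802 A.
For an ideal transformer I_in N_in = I_out N_out, so I_in = 1.6802 × 279/2317 = 0.202 A.

I_in ≈ 0.202 A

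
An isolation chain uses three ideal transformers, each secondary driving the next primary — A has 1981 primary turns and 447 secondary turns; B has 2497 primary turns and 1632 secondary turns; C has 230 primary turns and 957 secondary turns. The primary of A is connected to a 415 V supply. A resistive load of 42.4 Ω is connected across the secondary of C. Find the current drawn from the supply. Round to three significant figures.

I_supply ≈ 3.69 A

After A: V = 415.00 × 447/1981 = 93.642 V.
After B: V = 93.642 × 1632/2497 = 61.203 V.
After C: V = 61.203 × 957/230 = 254.66 V.
I_load = 254.66/42.4 = 6.0061 A, so P_out = 254.66 × 6.0061 = 1529.5 W.
All ideal ⇒ P_in = P_out, so I_supply = 1529.5/415 = 3.69 A.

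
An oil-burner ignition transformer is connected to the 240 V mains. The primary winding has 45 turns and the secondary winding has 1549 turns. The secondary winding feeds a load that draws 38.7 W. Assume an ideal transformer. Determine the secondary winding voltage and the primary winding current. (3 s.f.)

V_s = V_p × N_s/N_p = 240 × 1549/45 = 8261.3 V.
I_s = P/V_s = 38.7/8261.3 = 0.0046845 A.
I_p = I_s × N_s/N_p = 0.0046845 × 1549/45 = 0.161 A.

V_s ≈ 8260 V, I_p ≈ 0.161 A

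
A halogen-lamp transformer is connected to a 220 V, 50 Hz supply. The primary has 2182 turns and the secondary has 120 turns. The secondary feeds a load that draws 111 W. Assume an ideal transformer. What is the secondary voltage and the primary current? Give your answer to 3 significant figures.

V_s ≈ 12.1 V, I_p ≈ 0.505 A

V_s = V_p × N_s/N_p = 220 × 120/2182 = 12.099 V.
I_s = P/V_s = 111/12.099 = 9.1743 A.
I_p = I_s × N_s/N_p = 9.1743 × 120/2182 = 0.505 A.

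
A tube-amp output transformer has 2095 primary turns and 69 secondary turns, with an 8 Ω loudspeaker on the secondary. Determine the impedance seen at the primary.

Z_p = (N_p/N_s)² × Z_s = (2095/69)² × 8 = 7370 Ω.

Z_p ≈ 7370 Ω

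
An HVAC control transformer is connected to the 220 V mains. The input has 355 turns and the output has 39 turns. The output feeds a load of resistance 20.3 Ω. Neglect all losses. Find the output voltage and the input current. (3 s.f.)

V_out ≈ 24.2 V, I_in ≈ 0.131 A

V_out = V_in × N_out/N_in = 220 × 39/355 = 24.169 V.
I_out = V_out/R = 24.169/20.3 = 1.1906 A.
I_in = I_out × N_out/N_in = 1.1906 × 39/355 = 0.131 A.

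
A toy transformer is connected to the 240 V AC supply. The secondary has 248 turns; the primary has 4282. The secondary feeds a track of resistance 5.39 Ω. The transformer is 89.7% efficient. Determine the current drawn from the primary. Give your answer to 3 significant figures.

I_p ≈ 0.167 A

V_s = 240 × 248/4282 = 13.900 V.
I_s = V_s/R = 13.900/5.39 = 2.5789 A.
P_out = V_s I_s = 13.900 × 2.5789 = 35.846 W.
P_in = P_out/η = 35.846/0.897 = 39.962 W.
I_p = P_in/V_p = 39.962/240 = 0.167 A.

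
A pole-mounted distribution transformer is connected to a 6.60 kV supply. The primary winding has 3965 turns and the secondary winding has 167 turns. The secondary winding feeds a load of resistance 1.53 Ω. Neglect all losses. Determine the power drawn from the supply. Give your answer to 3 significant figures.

P ≈ 50500 W

V_s = V_p × N_s/N_p = 6600 × 167/3965 = 277.98 V.
I_s = V_s/R = 277.98/1.53 = 181.69 A.
I_p = I_s × N_s/N_p = 181.69 × 167/3965 = 7.6524 A.
P = V_p I_p = 6600 × 7.6524 = 50500 W.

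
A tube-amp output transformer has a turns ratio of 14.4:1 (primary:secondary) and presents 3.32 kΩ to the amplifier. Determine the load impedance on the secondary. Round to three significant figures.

Z_s ≈ 16.0 Ω

Z_s = Z_p/(N_p/N_s)² = 3320/14.4² = 16.0 Ω.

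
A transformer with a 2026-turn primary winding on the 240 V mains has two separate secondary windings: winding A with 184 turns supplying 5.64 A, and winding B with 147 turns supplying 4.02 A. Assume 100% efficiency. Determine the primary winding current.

I_p ≈ 0.804 A

V_A = 240 × 184/2026 = 21.797 V; V_B = 240 × 147/2026 = 17.414 V.
P_out = V_A I_A + V_B I_B = 21.797×5.64 + 17.414×4.02 = 122.93 + 70.003 = 192.94 W.
Ideal ⇒ P_in = P_out, so I_p = P_out/V_p = 192.94/240 = 0.804 A.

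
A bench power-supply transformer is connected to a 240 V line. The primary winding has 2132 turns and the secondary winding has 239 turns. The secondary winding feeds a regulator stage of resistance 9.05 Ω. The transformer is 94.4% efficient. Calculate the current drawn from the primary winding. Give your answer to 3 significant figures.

I_p ≈ 0.353 A

V_s = 240 × 239/2132 = 26.904 V.
I_s = V_s/R = 26.904/9.05 = 2.9729 A.
P_out = V_s I_s = 26.904 × 2.9729 = 79.983 W.
P_in = P_out/η = 79.983/0.944 = 84.727 W.
I_p = P_in/V_p = 84.727/240 = 0.353 A.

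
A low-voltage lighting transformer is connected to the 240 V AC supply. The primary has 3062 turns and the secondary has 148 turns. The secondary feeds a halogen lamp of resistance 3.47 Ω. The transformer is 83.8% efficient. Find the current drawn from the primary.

V_s = 240 × 148/3062 = 11.600 V.
I_s = V_s/R = 11.600/3.47 = 3.3430 A.
P_out = V_s I_s = 11.600 × 3.3430 = 38.780 W.
P_in = P_out/η = 38.780/0.838 = 46.277 W.
I_p = P_in/V_p = 46.277/240 = 0.193 A.

I_p ≈ 0.193 A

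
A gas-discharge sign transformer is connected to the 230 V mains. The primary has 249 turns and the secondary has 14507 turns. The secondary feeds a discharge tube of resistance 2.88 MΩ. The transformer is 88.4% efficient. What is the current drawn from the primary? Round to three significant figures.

V_s = 230 × 14507/249 = 13400 V.
I_s = V_s/R = 13400/(2.88×10^6) = 0.0046528 A.
P_out = V_s I_s = 13400 × 0.0046528 = 62.348 W.
P_in = P_out/η = 62.348/0.884 = 70.529 W.
I_p = P_in/V_p = 70.529/230 = 0.307 A.

I_p ≈ 0.307 A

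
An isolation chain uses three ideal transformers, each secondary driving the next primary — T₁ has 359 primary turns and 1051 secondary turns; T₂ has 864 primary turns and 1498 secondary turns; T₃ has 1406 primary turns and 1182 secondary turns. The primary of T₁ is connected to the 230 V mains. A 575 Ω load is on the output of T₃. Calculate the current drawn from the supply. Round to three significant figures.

I_supply ≈ 7.28 A

Secondary of T₁: V = 230.00 × 1051/359 = 673.34 V.
Secondary of T₂: V = 673.34 × 1498/864 = 1167.4 V.
Secondary of T₃: V = 1167.4 × 1182/1406 = 981.45 V.
I_load = 981.45/575 = 1.7069 A, so P_out = 981.45 × 1.7069 = 1675.2 W.
All ideal ⇒ P_in = P_out, so I_supply = 1675.2/230 = 7.28 A.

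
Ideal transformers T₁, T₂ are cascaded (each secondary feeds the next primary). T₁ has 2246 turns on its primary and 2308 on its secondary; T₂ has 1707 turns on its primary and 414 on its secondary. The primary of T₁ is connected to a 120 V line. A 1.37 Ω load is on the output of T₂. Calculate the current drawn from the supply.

Secondary of T₁: V = 120.00 × 2308/2246 = 123.31 V.
Secondary of T₂: V = 123.31 × 414/1707 = 29.907 V.
I_load = 29.907/1.37 = 21.830 A, so P_out = 29.907 × 21.830 = 652.87 W.
All ideal ⇒ P_in = P_out, so I_supply = 652.87/120 = 5.44 A.

I_supply ≈ 5.44 A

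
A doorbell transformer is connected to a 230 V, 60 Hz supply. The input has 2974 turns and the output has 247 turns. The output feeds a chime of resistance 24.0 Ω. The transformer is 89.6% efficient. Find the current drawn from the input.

V_out = 230 × 247/2974 = 19.102 V.
I_out = V_out/R = 19.102/24.0 = 0.79593 A.
P_out = V_out I_out = 19.102 × 0.79593 = 15.204 W.
P_in = P_out/η = 15.204/0.896 = 16.969 W.
I_in = P_in/V_in = 16.969/230 = 0.0738 A.

I_in ≈ 0.0738 A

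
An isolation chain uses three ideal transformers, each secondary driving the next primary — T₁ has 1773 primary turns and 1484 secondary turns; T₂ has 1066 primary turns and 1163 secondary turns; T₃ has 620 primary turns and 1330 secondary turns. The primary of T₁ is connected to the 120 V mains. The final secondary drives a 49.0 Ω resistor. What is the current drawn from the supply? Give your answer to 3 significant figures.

I_supply ≈ 9.40 A

After T₁: V = 120.00 × 1484/1773 = 100.44 V.
After T₂: V = 100.44 × 1163/1066 = 109.58 V.
After T₃: V = 109.58 × 1330/620 = 235.07 V.
I_load = 235.07/49.0 = 4.7973 A, so P_out = 235.07 × 4.7973 = 1127.7 W.
All ideal ⇒ P_in = P_out, so I_supply = 1127.7/120 = 9.40 A.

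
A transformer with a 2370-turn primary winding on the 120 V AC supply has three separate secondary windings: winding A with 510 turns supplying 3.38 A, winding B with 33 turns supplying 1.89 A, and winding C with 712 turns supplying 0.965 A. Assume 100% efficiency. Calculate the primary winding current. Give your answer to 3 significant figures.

I_p ≈ 1.04 A

V_A = 120 × 510/2370 = 25.823 V; V_B = 120 × 33/2370 = 1.6709 V; V_C = 120 × 712/2370 = 36.051 V.
P_out = V_A I_A + V_B I_B + V_C I_C = 25.823×3.38 + 1.6709×1.89 + 36.051×0.965 = 87.281 + 3.1580 + 34.789 = 125.23 W.
Ideal ⇒ P_in = P_out, so I_p = P_out/V_p = 125.23/120 = 1.04 A.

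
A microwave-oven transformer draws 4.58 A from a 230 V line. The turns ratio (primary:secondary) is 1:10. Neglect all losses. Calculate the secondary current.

I_s ≈ 0.458 A

I_s/I_p = N_p/N_s, so I_s = 4.58 × 1/10 = 0.458 A.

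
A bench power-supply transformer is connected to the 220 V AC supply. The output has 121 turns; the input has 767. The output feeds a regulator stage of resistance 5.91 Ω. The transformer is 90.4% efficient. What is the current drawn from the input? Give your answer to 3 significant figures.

V_out = 220 × 121/767 = 34.707 V.
I_out = V_out/R = 34.707/5.91 = 5.8725 A.
P_out = V_out I_out = 34.707 × 5.8725 = 203.82 W.
P_in = P_out/η = 203.82/0.904 = 225.46 W.
I_in = P_in/V_in = 225.46/220 = 1.02 A.

I_in ≈ 1.02 A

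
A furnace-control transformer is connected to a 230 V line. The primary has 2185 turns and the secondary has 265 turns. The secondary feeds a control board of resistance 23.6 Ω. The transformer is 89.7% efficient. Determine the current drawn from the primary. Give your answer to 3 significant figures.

I_p ≈ 0.160 A

V_s = 230 × 265/2185 = 27.895 V.
I_s = V_s/R = 27.895/23.6 = 1.1820 A.
P_out = V_s I_s = 27.895 × 1.1820 = 32.971 W.
P_in = P_out/η = 32.971/0.897 = 36.757 W.
I_p = P_in/V_p = 36.757/230 = 0.160 A.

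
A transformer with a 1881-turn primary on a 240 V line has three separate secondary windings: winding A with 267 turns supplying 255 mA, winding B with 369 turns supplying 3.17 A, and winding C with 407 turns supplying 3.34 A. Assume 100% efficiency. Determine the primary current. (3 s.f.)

I_p ≈ 1.38 A

V_A = 240 × 267/1881 = 34.067 V; V_B = 240 × 369/1881 = 47.081 V; V_C = 240 × 407/1881 = 51.930 V.
P_out = V_A I_A + V_B I_B + V_C I_C = 34.067×0.255 + 47.081×3.17 + 51.930×3.34 = 8.6871 + 149.25 + 173.45 = 331.38 W.
Ideal ⇒ P_in = P_out, so I_p = P_out/V_p = 331.38/240 = 1.38 A.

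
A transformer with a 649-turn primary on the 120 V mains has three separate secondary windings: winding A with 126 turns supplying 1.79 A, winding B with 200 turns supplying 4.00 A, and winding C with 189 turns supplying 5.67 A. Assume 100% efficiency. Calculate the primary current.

I_p ≈ 3.23 A

V_A = 120 × 126/649 = 23.297 V; V_B = 120 × 200/649 = 36.980 V; V_C = 120 × 189/649 = 34.946 V.
P_out = V_A I_A + V_B I_B + V_C I_C = 23.297×1.79 + 36.980×4.00 + 34.946×5.67 = 41.702 + 147.92 + 198.14 = 387.77 W.
Ideal ⇒ P_in = P_out, so I_p = P_out/V_p = 387.77/120 = 3.23 A.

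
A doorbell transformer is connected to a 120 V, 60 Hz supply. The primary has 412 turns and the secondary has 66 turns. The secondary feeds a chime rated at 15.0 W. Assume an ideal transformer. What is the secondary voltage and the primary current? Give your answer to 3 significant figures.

V_s ≈ 19.2 V, I_p ≈ 0.125 A

V_s = V_p × N_s/N_p = 120 × 66/412 = 19.223 V.
I_s = P/V_s = 15.0/19.223 = 0.78030 A.
I_p = I_s × N_s/N_p = 0.78030 × 66/412 = 0.125 A.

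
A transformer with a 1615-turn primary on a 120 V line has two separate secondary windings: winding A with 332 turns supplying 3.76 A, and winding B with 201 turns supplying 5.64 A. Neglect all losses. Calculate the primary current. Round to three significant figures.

V_A = 120 × 332/1615 = 24.669 V; V_B = 120 × 201/1615 = 14.935 V.
P_out = V_A I_A + V_B I_B = 24.669×3.76 + 14.935×5.64 = 92.754 + 84.233 = 176.99 W.
Ideal ⇒ P_in = P_out, so I_p = P_out/V_p = 176.99/120 = 1.47 A.

I_p ≈ 1.47 A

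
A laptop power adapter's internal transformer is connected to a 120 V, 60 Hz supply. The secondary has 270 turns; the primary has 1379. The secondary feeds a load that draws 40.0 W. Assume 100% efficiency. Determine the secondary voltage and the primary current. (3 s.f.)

V_s = V_p × N_s/N_p = 120 × 270/1379 = 23.495 V.
I_s = P/V_s = 40.0/23.495 = 1.7025 A.
I_p = I_s × N_s/N_p = 1.7025 × 270/1379 = 0.333 A.

V_s ≈ 23.5 V, I_p ≈ 0.333 A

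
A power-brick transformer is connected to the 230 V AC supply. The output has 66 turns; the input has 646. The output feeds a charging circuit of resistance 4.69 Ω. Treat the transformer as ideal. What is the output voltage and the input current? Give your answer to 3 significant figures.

V_out ≈ 23.5 V, I_in ≈ 0.512 A

V_out = V_in × N_out/N_in = 230 × 66/646 = 23.498 V.
I_out = V_out/R = 23.498/4.69 = 5.0103 A.
I_in = I_out × N_out/N_in = 5.0103 × 66/646 = 0.512 A.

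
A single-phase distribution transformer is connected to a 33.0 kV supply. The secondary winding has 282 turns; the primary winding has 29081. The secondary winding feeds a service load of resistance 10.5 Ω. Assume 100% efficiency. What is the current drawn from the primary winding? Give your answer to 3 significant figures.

I_p ≈ 0.296 A

V_s = V_p × N_s/N_p = 33000 × 282/29081 = 320.00 V.
I_s = V_s/R = 320.00/10.5 = 30.476 A.
For an ideal transformer I_p N_p = I_s N_s, so I_p = 30.476 × 282/29081 = 0.296 A.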